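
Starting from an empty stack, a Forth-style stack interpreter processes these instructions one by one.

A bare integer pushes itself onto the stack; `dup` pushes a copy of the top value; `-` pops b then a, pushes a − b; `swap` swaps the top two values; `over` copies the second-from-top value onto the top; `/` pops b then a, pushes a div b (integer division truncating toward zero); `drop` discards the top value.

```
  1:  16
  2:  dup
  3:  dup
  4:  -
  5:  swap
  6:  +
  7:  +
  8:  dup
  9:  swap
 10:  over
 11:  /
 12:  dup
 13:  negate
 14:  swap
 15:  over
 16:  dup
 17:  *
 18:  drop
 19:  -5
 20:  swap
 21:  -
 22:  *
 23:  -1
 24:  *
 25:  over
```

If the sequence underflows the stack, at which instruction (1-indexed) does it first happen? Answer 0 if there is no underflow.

7

16   -> 16
dup  -> 16 16
dup  -> 16 16 16
-    -> 16 0
swap -> 0 16
+    -> 16
+  — needs 2 operands, stack has 1 → underflow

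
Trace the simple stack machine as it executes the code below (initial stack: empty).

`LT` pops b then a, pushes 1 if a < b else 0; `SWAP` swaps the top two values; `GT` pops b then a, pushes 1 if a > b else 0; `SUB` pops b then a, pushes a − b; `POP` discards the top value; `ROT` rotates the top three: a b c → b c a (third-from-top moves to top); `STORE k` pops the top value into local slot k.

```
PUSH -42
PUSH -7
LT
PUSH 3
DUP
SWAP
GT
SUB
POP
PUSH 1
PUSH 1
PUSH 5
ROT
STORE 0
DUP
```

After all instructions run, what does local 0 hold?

1

PUSH -42 : -42
PUSH -7  : -42 -7
LT       : 1
PUSH 3   : 1 3
DUP      : 1 3 3
SWAP     : 1 3 3
GT       : 1 0
SUB      : 1
POP      : (empty)
PUSH 1   : 1
PUSH 1   : 1 1
PUSH 5   : 1 1 5
ROT      : 1 5 1
STORE 0  : 1 5
DUP      : 1 5 5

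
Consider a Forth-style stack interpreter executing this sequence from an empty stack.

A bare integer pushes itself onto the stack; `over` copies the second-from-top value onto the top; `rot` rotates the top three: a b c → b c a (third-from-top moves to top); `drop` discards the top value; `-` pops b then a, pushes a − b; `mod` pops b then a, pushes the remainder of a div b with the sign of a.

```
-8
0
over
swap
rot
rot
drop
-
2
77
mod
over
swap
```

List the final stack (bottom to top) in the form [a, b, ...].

-8    -8
0     -8 0
over  -8 0 -8
swap  -8 -8 0
rot   -8 0 -8
rot   0 -8 -8
drop  0 -8
-     8
2     8 2
77    8 2 77
mod   8 2
over  8 2 8
swap  8 8 2

[8, 8, 2]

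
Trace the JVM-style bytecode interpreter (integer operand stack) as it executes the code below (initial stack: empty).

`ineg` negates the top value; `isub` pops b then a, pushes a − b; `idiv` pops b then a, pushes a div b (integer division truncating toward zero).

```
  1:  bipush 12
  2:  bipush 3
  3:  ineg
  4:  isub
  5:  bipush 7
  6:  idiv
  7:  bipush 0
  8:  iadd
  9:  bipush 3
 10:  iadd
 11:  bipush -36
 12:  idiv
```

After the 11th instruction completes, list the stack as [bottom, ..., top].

bipush 12  -> 12
bipush 3   -> 12 3
ineg       -> 12 -3
isub       -> 15
bipush 7   -> 15 7
idiv       -> 2
bipush 0   -> 2 0
iadd       -> 2
bipush 3   -> 2 3
iadd       -> 5
bipush -36 -> 5 -36

[5, -36]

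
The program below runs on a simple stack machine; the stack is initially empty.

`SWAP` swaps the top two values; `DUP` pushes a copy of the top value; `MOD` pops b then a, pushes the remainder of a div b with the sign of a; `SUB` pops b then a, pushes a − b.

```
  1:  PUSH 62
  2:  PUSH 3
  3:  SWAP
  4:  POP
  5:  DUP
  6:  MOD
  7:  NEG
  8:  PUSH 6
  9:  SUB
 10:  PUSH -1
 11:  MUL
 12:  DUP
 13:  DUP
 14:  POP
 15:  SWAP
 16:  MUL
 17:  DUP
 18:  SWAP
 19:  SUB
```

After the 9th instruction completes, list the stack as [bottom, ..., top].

PUSH 62 → 62
PUSH 3  → 62 3
SWAP    → 3 62
POP     → 3
DUP     → 3 3
MOD     → 0
NEG     → 0
PUSH 6  → 0 6
SUB     → -6

[-6]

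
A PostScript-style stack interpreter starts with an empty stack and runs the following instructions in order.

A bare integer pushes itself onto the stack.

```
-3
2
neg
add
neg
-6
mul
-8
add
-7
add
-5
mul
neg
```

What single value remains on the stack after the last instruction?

-225

-3   -3
2    -3 2
neg  -3 -2
add  -5
neg  5
-6   5 -6
mul  -30
-8   -30 -8
add  -38
-7   -38 -7
add  -45
-5   -45 -5
mul  225
neg  -225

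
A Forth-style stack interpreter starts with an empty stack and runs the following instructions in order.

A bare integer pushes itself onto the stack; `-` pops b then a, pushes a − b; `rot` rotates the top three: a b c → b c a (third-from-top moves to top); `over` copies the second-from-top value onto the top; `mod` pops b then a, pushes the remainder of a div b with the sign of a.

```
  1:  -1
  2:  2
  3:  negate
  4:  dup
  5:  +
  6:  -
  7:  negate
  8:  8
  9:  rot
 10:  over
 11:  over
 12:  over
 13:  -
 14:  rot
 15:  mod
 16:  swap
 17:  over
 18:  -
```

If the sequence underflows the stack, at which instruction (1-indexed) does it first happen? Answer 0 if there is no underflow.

9

-1     -> -1
2      -> -1 2
negate -> -1 -2
dup    -> -1 -2 -2
+      -> -1 -4
-      -> 3
negate -> -3
8      -> -3 8
rot  — needs 3 operands, stack has 2 → underflow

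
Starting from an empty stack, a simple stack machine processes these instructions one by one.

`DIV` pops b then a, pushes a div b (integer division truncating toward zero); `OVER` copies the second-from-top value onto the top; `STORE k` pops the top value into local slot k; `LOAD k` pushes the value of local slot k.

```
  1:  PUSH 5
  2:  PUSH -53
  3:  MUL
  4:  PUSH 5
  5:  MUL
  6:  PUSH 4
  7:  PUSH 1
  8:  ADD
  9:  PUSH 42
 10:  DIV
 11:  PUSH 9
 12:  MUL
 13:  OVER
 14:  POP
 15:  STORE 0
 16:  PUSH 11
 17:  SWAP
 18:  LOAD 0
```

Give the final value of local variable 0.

0

PUSH 5    5
PUSH -53  5 -53
MUL       -265
PUSH 5    -265 5
MUL       -1325
PUSH 4    -1325 4
PUSH 1    -1325 4 1
ADD       -1325 5
PUSH 42   -1325 5 42
DIV       -1325 0
PUSH 9    -1325 0 9
MUL       -1325 0
OVER      -1325 0 -1325
POP       -1325 0
STORE 0   -1325
PUSH 11   -1325 11
SWAP      11 -1325
LOAD 0    11 -1325 0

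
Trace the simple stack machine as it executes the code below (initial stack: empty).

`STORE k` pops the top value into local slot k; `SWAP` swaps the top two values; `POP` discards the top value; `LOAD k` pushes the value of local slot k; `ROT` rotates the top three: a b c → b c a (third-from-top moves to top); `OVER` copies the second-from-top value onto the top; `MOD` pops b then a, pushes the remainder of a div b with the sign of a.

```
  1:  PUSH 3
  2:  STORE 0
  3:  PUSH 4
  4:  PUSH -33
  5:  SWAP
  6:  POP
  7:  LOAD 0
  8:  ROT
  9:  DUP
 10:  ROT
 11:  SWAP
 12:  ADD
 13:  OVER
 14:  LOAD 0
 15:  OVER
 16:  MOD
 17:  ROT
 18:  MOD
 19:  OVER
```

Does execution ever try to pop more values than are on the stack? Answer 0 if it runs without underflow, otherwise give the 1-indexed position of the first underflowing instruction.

8

PUSH 3   → [3]
STORE 0  → []
PUSH 4   → [4]
PUSH -33 → [4, -33]
SWAP     → [-33, 4]
POP      → [-33]
LOAD 0   → [-33, 3]
ROT  — needs 3 operands, stack has 2 → underflow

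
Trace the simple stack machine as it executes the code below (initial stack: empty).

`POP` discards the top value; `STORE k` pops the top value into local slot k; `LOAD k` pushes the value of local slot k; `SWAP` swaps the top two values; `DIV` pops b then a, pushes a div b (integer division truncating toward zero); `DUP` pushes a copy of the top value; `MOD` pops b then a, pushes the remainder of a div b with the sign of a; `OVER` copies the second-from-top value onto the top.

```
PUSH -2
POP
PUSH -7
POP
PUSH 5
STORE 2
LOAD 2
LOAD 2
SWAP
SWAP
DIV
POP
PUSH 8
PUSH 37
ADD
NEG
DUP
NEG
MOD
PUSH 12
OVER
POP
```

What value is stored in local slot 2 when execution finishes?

PUSH -2 : [-2]
POP     : []
PUSH -7 : [-7]
POP     : []
PUSH 5  : [5]
STORE 2 : []
LOAD 2  : [5]
LOAD 2  : [5, 5]
SWAP    : [5, 5]
SWAP    : [5, 5]
DIV     : [1]
POP     : []
PUSH 8  : [8]
PUSH 37 : [8, 37]
ADD     : [45]
NEG     : [-45]
DUP     : [-45, -45]
NEG     : [-45, 45]
MOD     : [0]
PUSH 12 : [0, 12]
OVER    : [0, 12, 0]
POP     : [0, 12]

5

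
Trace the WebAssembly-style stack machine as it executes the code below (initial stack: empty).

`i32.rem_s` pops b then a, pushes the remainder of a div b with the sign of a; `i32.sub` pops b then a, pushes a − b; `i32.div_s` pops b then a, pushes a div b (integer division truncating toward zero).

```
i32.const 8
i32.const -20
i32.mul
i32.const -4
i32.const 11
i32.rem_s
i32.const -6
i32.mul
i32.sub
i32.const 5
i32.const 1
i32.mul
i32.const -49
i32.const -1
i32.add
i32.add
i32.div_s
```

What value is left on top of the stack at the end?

4

i32.const 8    [8]
i32.const -20  [8, -20]
i32.mul        [-160]
i32.const -4   [-160, -4]
i32.const 11   [-160, -4, 11]
i32.rem_s      [-160, -4]
i32.const -6   [-160, -4, -6]
i32.mul        [-160, 24]
i32.sub        [-184]
i32.const 5    [-184, 5]
i32.const 1    [-184, 5, 1]
i32.mul        [-184, 5]
i32.const -49  [-184, 5, -49]
i32.const -1   [-184, 5, -49, -1]
i32.add        [-184, 5, -50]
i32.add        [-184, -45]
i32.div_s      [4]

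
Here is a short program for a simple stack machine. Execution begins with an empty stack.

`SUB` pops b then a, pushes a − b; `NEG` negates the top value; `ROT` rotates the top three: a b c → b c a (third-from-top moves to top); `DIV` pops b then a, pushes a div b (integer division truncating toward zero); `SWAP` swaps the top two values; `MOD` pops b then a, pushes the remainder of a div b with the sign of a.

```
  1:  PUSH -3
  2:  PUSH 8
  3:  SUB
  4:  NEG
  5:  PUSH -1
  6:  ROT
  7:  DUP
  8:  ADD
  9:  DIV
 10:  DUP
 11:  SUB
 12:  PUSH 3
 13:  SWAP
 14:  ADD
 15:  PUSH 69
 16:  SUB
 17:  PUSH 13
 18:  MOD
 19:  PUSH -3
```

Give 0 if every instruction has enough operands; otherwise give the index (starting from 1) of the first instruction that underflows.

6

PUSH -3 -> -3
PUSH 8  -> -3 8
SUB     -> -11
NEG     -> 11
PUSH -1 -> 11 -1
ROT  — needs 3 operands, stack has 2 → underflow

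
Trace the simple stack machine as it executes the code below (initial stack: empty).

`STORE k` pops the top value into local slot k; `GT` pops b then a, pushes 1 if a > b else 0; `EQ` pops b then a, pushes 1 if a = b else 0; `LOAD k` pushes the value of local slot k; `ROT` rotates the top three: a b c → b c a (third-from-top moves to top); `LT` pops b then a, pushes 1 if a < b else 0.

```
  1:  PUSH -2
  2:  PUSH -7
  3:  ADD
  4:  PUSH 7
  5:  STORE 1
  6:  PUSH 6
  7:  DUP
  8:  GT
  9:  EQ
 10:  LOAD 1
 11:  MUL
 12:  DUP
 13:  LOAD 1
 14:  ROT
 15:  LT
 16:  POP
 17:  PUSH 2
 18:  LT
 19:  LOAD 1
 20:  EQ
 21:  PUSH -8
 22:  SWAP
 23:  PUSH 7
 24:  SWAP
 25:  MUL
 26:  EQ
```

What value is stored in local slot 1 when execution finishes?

7

PUSH -2 → [-2]
PUSH -7 → [-2, -7]
ADD     → [-9]
PUSH 7  → [-9, 7]
STORE 1 → [-9]
PUSH 6  → [-9, 6]
DUP     → [-9, 6, 6]
GT      → [-9, 0]
EQ      → [0]
LOAD 1  → [0, 7]
MUL     → [0]
DUP     → [0, 0]
LOAD 1  → [0, 0, 7]
ROT     → [0, 7, 0]
LT      → [0, 0]
POP     → [0]
PUSH 2  → [0, 2]
LT      → [1]
LOAD 1  → [1, 7]
EQ      → [0]
PUSH -8 → [0, -8]
SWAP    → [-8, 0]
PUSH 7  → [-8, 0, 7]
SWAP    → [-8, 7, 0]
MUL     → [-8, 0]
EQ      → [0]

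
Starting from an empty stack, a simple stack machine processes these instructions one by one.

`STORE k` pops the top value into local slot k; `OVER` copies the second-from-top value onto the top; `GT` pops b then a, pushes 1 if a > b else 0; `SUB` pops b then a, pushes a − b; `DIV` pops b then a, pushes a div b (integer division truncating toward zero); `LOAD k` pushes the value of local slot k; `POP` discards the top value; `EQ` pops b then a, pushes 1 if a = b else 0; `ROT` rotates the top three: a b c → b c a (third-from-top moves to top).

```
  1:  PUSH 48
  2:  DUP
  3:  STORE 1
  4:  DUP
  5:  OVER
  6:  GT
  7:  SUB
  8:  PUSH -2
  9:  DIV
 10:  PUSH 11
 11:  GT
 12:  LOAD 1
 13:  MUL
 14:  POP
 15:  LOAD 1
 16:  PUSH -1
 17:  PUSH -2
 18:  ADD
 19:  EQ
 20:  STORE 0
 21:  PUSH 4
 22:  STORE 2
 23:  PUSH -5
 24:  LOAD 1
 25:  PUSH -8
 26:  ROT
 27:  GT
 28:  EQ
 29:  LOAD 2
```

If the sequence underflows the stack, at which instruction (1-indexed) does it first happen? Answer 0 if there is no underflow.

PUSH 48 : [48]
DUP     : [48, 48]
STORE 1 : [48]
DUP     : [48, 48]
OVER    : [48, 48, 48]
GT      : [48, 0]
SUB     : [48]
PUSH -2 : [48, -2]
DIV     : [-24]
PUSH 11 : [-24, 11]
GT      : [0]
LOAD 1  : [0, 48]
MUL     : [0]
POP     : []
LOAD 1  : [48]
PUSH -1 : [48, -1]
PUSH -2 : [48, -1, -2]
ADD     : [48, -3]
EQ      : [0]
STORE 0 : []
PUSH 4  : [4]
STORE 2 : []
PUSH -5 : [-5]
LOAD 1  : [-5, 48]
PUSH -8 : [-5, 48, -8]
ROT     : [48, -8, -5]
GT      : [48, 0]
EQ      : [0]
LOAD 2  : [0, 4]

0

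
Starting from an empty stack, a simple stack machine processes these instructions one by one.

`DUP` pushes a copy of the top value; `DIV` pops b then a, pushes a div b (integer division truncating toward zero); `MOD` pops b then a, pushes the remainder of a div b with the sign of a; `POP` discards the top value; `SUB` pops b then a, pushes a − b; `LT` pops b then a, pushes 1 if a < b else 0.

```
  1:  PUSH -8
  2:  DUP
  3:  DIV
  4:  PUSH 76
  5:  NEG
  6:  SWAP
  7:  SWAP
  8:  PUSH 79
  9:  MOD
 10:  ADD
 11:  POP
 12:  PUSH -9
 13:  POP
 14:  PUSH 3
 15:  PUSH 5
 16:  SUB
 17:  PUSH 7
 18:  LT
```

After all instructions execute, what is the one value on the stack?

1

PUSH -8  [-8]
DUP      [-8, -8]
DIV      [1]
PUSH 76  [1, 76]
NEG      [1, -76]
SWAP     [-76, 1]
SWAP     [1, -76]
PUSH 79  [1, -76, 79]
MOD      [1, -76]
ADD      [-75]
POP      []
PUSH -9  [-9]
POP      []
PUSH 3   [3]
PUSH 5   [3, 5]
SUB      [-2]
PUSH 7   [-2, 7]
LT       [1]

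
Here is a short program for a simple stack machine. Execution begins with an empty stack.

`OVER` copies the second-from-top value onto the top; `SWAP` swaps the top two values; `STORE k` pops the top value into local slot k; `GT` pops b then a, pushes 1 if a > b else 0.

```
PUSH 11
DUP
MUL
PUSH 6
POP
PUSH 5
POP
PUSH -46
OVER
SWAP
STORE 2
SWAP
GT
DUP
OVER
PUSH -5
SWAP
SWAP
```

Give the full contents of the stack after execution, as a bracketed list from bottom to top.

PUSH 11  : 11
DUP      : 11 11
MUL      : 121
PUSH 6   : 121 6
POP      : 121
PUSH 5   : 121 5
POP      : 121
PUSH -46 : 121 -46
OVER     : 121 -46 121
SWAP     : 121 121 -46
STORE 2  : 121 121
SWAP     : 121 121
GT       : 0
DUP      : 0 0
OVER     : 0 0 0
PUSH -5  : 0 0 0 -5
SWAP     : 0 0 -5 0
SWAP     : 0 0 0 -5

[0, 0, 0, -5]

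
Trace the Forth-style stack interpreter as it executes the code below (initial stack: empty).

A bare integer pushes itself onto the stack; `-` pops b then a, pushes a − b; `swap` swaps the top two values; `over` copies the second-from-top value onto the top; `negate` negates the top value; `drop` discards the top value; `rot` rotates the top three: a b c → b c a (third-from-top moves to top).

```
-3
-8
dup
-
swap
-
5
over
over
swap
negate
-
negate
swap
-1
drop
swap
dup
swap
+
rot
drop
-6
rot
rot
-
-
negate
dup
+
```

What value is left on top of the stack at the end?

54

-3     : [-3]
-8     : [-3, -8]
dup    : [-3, -8, -8]
-      : [-3, 0]
swap   : [0, -3]
-      : [3]
5      : [3, 5]
over   : [3, 5, 3]
over   : [3, 5, 3, 5]
swap   : [3, 5, 5, 3]
negate : [3, 5, 5, -3]
-      : [3, 5, 8]
negate : [3, 5, -8]
swap   : [3, -8, 5]
-1     : [3, -8, 5, -1]
drop   : [3, -8, 5]
swap   : [3, 5, -8]
dup    : [3, 5, -8, -8]
swap   : [3, 5, -8, -8]
+      : [3, 5, -16]
rot    : [5, -16, 3]
drop   : [5, -16]
-6     : [5, -16, -6]
rot    : [-16, -6, 5]
rot    : [-6, 5, -16]
-      : [-6, 21]
-      : [-27]
negate : [27]
dup    : [27, 27]
+      : [54]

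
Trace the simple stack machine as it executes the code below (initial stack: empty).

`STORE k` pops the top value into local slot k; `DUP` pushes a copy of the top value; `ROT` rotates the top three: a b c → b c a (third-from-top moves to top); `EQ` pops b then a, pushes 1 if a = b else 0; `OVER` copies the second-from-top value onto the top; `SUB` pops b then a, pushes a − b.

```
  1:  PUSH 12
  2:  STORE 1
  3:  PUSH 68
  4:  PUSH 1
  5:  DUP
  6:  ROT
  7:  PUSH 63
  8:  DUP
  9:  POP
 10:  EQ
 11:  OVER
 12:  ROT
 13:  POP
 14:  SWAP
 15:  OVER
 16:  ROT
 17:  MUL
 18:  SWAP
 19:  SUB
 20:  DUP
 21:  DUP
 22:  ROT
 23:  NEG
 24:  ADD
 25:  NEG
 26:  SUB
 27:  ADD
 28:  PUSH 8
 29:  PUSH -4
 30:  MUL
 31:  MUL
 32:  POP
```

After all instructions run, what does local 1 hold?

12

PUSH 12 → [12]
STORE 1 → []
PUSH 68 → [68]
PUSH 1  → [68, 1]
DUP     → [68, 1, 1]
ROT     → [1, 1, 68]
PUSH 63 → [1, 1, 68, 63]
DUP     → [1, 1, 68, 63, 63]
POP     → [1, 1, 68, 63]
EQ      → [1, 1, 0]
OVER    → [1, 1, 0, 1]
ROT     → [1, 0, 1, 1]
POP     → [1, 0, 1]
SWAP    → [1, 1, 0]
OVER    → [1, 1, 0, 1]
ROT     → [1, 0, 1, 1]
MUL     → [1, 0, 1]
SWAP    → [1, 1, 0]
SUB     → [1, 1]
DUP     → [1, 1, 1]
DUP     → [1, 1, 1, 1]
ROT     → [1, 1, 1, 1]
NEG     → [1, 1, 1, -1]
ADD     → [1, 1, 0]
NEG     → [1, 1, 0]
SUB     → [1, 1]
ADD     → [2]
PUSH 8  → [2, 8]
PUSH -4 → [2, 8, -4]
MUL     → [2, -32]
MUL     → [-64]
POP     → []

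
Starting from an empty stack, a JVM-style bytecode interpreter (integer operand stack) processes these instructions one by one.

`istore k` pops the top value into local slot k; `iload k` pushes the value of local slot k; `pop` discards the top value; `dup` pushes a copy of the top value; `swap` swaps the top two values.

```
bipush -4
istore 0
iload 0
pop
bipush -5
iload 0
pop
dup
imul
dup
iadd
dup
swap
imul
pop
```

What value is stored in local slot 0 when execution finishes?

bipush -4  -4
istore 0   (empty)
iload 0    -4
pop        (empty)
bipush -5  -5
iload 0    -5 -4
pop        -5
dup        -5 -5
imul       25
dup        25 25
iadd       50
dup        50 50
swap       50 50
imul       2500
pop        (empty)

-4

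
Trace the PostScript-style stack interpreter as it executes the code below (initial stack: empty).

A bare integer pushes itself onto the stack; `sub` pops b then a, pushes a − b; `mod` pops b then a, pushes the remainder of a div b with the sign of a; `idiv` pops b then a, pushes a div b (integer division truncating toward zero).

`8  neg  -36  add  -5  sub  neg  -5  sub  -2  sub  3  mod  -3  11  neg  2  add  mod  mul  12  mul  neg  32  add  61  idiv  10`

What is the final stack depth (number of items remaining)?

2

8    -> [8]
neg  -> [-8]
-36  -> [-8, -36]
add  -> [-44]
-5   -> [-44, -5]
sub  -> [-39]
neg  -> [39]
-5   -> [39, -5]
sub  -> [44]
-2   -> [44, -2]
sub  -> [46]
3    -> [46, 3]
mod  -> [1]
-3   -> [1, -3]
11   -> [1, -3, 11]
neg  -> [1, -3, -11]
2    -> [1, -3, -11, 2]
add  -> [1, -3, -9]
mod  -> [1, -3]
mul  -> [-3]
12   -> [-3, 12]
mul  -> [-36]
neg  -> [36]
32   -> [36, 32]
add  -> [68]
61   -> [68, 61]
idiv -> [1]
10   -> [1, 10]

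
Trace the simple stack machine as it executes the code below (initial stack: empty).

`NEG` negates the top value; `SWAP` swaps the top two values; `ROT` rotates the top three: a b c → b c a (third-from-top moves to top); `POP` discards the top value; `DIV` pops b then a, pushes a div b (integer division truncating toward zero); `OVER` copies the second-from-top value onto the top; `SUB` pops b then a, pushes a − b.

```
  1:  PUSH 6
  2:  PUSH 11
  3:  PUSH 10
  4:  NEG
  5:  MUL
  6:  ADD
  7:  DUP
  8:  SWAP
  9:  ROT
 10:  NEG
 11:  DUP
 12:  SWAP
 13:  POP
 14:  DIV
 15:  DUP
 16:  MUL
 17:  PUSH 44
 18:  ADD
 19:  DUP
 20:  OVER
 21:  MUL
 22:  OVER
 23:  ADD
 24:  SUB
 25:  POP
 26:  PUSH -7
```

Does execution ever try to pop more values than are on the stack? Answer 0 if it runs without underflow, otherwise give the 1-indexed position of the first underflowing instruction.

9

PUSH 6   [6]
PUSH 11  [6, 11]
PUSH 10  [6, 11, 10]
NEG      [6, 11, -10]
MUL      [6, -110]
ADD      [-104]
DUP      [-104, -104]
SWAP     [-104, -104]
ROT  — needs 3 operands, stack has 2 → underflow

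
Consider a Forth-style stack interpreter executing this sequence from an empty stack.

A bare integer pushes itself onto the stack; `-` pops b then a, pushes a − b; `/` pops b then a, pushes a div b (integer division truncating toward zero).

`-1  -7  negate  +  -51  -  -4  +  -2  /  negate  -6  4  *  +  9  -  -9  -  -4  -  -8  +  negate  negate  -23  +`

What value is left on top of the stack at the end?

-1      [-1]
-7      [-1, -7]
negate  [-1, 7]
+       [6]
-51     [6, -51]
-       [57]
-4      [57, -4]
+       [53]
-2      [53, -2]
/       [-26]
negate  [26]
-6      [26, -6]
4       [26, -6, 4]
*       [26, -24]
+       [2]
9       [2, 9]
-       [-7]
-9      [-7, -9]
-       [2]
-4      [2, -4]
-       [6]
-8      [6, -8]
+       [-2]
negate  [2]
negate  [-2]
-23     [-2, -23]
+       [-25]

-25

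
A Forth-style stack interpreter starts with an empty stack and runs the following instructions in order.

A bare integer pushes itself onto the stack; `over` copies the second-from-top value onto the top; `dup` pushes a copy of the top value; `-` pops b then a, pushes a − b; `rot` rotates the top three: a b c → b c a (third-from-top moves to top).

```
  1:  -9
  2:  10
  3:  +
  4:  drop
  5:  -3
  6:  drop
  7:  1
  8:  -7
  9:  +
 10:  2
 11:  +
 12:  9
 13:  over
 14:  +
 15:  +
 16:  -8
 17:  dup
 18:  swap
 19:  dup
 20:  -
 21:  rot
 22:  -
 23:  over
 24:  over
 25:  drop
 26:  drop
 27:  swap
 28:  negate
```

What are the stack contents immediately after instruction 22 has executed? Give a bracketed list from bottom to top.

[-8, -1]

-9   → [-9]
10   → [-9, 10]
+    → [1]
drop → []
-3   → [-3]
drop → []
1    → [1]
-7   → [1, -7]
+    → [-6]
2    → [-6, 2]
+    → [-4]
9    → [-4, 9]
over → [-4, 9, -4]
+    → [-4, 5]
+    → [1]
-8   → [1, -8]
dup  → [1, -8, -8]
swap → [1, -8, -8]
dup  → [1, -8, -8, -8]
-    → [1, -8, 0]
rot  → [-8, 0, 1]
-    → [-8, -1]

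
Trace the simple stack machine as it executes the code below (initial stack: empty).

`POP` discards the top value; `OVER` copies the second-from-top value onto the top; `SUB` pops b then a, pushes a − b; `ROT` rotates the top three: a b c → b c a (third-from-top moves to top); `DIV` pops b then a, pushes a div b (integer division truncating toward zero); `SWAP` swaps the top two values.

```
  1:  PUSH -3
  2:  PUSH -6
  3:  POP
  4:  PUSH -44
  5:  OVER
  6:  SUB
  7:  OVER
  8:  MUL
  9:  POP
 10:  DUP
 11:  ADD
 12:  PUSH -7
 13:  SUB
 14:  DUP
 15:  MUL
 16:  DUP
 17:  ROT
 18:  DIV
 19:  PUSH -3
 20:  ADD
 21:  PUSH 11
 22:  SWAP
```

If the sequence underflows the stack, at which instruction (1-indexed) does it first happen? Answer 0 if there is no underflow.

PUSH -3  : -3
PUSH -6  : -3 -6
POP      : -3
PUSH -44 : -3 -44
OVER     : -3 -44 -3
SUB      : -3 -41
OVER     : -3 -41 -3
MUL      : -3 123
POP      : -3
DUP      : -3 -3
ADD      : -6
PUSH -7  : -6 -7
SUB      : 1
DUP      : 1 1
MUL      : 1
DUP      : 1 1
ROT  — needs 3 operands, stack has 2 → underflow

17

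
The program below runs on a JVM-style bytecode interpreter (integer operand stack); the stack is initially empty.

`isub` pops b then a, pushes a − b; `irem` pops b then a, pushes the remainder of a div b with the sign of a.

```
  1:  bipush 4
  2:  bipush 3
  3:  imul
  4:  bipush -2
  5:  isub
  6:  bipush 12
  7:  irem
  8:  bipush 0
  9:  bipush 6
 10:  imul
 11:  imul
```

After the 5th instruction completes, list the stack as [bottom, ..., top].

bipush 4  : 4
bipush 3  : 4 3
imul      : 12
bipush -2 : 12 -2
isub      : 14

[14]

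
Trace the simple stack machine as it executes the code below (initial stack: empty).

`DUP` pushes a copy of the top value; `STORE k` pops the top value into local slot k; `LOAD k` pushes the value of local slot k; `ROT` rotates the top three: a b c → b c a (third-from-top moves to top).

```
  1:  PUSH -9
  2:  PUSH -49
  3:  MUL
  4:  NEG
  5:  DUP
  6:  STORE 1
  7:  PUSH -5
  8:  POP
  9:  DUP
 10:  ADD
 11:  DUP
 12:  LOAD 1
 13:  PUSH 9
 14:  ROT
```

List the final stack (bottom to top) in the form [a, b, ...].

PUSH -9  → [-9]
PUSH -49 → [-9, -49]
MUL      → [441]
NEG      → [-441]
DUP      → [-441, -441]
STORE 1  → [-441]
PUSH -5  → [-441, -5]
POP      → [-441]
DUP      → [-441, -441]
ADD      → [-882]
DUP      → [-882, -882]
LOAD 1   → [-882, -882, -441]
PUSH 9   → [-882, -882, -441, 9]
ROT      → [-882, -441, 9, -882]

[-882, -441, 9, -882]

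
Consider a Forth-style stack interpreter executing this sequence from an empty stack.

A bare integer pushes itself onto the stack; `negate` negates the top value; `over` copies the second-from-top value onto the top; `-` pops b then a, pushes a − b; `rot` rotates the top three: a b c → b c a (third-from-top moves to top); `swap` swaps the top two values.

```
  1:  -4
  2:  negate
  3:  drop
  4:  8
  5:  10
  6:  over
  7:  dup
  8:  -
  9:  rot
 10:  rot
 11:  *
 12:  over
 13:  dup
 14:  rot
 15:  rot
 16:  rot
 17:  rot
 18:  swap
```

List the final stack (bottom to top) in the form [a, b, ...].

[0, 0, 80, 0]

-4      -4
negate  4
drop    (empty)
8       8
10      8 10
over    8 10 8
dup     8 10 8 8
-       8 10 0
rot     10 0 8
rot     0 8 10
*       0 80
over    0 80 0
dup     0 80 0 0
rot     0 0 0 80
rot     0 0 80 0
rot     0 80 0 0
rot     0 0 0 80
swap    0 0 80 0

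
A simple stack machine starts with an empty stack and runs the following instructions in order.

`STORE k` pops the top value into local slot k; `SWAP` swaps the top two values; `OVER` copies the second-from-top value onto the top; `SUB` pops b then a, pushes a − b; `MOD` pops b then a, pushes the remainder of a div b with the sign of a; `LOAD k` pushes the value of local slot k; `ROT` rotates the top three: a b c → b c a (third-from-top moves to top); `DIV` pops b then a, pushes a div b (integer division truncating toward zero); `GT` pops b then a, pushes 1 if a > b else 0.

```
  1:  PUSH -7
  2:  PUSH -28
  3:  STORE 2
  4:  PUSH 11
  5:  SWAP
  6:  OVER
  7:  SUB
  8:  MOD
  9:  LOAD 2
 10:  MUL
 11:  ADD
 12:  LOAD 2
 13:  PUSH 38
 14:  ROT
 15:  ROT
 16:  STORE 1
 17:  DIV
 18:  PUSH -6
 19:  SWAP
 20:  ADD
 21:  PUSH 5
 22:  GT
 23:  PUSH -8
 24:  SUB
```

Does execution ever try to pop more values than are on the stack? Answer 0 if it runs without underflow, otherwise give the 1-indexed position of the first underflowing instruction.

PUSH -7  -> [-7]
PUSH -28 -> [-7, -28]
STORE 2  -> [-7]
PUSH 11  -> [-7, 11]
SWAP     -> [11, -7]
OVER     -> [11, -7, 11]
SUB      -> [11, -18]
MOD      -> [11]
LOAD 2   -> [11, -28]
MUL      -> [-308]
ADD  — needs 2 operands, stack has 1 → underflow

11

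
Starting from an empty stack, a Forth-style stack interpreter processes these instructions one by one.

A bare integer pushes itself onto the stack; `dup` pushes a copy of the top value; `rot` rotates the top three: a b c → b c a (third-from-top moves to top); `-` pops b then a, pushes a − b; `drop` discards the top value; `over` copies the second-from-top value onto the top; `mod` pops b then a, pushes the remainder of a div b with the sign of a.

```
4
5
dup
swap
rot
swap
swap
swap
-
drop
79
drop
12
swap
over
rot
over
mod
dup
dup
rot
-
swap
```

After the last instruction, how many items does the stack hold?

4     4
5     4 5
dup   4 5 5
swap  4 5 5
rot   5 5 4
swap  5 4 5
swap  5 5 4
swap  5 4 5
-     5 -1
drop  5
79    5 79
drop  5
12    5 12
swap  12 5
over  12 5 12
rot   5 12 12
over  5 12 12 12
mod   5 12 0
dup   5 12 0 0
dup   5 12 0 0 0
rot   5 12 0 0 0
-     5 12 0 0
swap  5 12 0 0

4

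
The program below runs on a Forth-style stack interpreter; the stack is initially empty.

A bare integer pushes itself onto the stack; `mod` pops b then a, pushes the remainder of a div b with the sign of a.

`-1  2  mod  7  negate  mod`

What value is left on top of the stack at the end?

-1     → [-1]
2      → [-1, 2]
mod    → [-1]
7      → [-1, 7]
negate → [-1, -7]
mod    → [-1]

-1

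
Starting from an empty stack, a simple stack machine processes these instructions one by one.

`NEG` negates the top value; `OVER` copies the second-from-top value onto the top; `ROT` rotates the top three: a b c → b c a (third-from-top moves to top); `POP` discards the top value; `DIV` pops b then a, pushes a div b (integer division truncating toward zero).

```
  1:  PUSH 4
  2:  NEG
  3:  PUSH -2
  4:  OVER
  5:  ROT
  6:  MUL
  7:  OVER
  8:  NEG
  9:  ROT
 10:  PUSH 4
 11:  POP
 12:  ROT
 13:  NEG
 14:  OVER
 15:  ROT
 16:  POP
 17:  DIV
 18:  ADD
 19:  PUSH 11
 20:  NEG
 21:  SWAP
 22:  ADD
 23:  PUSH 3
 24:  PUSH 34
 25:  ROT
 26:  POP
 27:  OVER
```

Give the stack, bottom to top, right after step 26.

[3, 34]

PUSH 4  : [4]
NEG     : [-4]
PUSH -2 : [-4, -2]
OVER    : [-4, -2, -4]
ROT     : [-2, -4, -4]
MUL     : [-2, 16]
OVER    : [-2, 16, -2]
NEG     : [-2, 16, 2]
ROT     : [16, 2, -2]
PUSH 4  : [16, 2, -2, 4]
POP     : [16, 2, -2]
ROT     : [2, -2, 16]
NEG     : [2, -2, -16]
OVER    : [2, -2, -16, -2]
ROT     : [2, -16, -2, -2]
POP     : [2, -16, -2]
DIV     : [2, 8]
ADD     : [10]
PUSH 11 : [10, 11]
NEG     : [10, -11]
SWAP    : [-11, 10]
ADD     : [-1]
PUSH 3  : [-1, 3]
PUSH 34 : [-1, 3, 34]
ROT     : [3, 34, -1]
POP     : [3, 34]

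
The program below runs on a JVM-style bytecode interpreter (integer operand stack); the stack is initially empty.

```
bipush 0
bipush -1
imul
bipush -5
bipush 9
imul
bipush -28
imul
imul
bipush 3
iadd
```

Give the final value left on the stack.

bipush 0   -> 0
bipush -1  -> 0 -1
imul       -> 0
bipush -5  -> 0 -5
bipush 9   -> 0 -5 9
imul       -> 0 -45
bipush -28 -> 0 -45 -28
imul       -> 0 1260
imul       -> 0
bipush 3   -> 0 3
iadd       -> 3

3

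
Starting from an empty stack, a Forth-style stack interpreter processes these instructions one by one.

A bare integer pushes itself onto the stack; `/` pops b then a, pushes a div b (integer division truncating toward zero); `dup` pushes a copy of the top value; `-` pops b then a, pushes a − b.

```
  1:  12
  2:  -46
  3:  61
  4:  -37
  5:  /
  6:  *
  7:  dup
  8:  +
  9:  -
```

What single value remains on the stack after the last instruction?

-80

12  : [12]
-46 : [12, -46]
61  : [12, -46, 61]
-37 : [12, -46, 61, -37]
/   : [12, -46, -1]
*   : [12, 46]
dup : [12, 46, 46]
+   : [12, 92]
-   : [-80]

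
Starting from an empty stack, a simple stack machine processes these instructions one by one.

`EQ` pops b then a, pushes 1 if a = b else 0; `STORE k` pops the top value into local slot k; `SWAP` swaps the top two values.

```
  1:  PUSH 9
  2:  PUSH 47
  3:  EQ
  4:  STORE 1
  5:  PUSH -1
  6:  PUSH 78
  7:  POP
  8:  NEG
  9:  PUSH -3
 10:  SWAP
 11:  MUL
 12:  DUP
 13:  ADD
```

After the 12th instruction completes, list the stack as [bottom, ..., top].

PUSH 9  : [9]
PUSH 47 : [9, 47]
EQ      : [0]
STORE 1 : []
PUSH -1 : [-1]
PUSH 78 : [-1, 78]
POP     : [-1]
NEG     : [1]
PUSH -3 : [1, -3]
SWAP    : [-3, 1]
MUL     : [-3]
DUP     : [-3, -3]

[-3, -3]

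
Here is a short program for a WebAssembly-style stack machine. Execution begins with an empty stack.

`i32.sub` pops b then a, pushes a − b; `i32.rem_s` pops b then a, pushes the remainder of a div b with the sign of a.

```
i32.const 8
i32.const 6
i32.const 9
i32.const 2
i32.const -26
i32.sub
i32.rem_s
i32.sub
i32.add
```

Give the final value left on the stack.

i32.const 8   -> 8
i32.const 6   -> 8 6
i32.const 9   -> 8 6 9
i32.const 2   -> 8 6 9 2
i32.const -26 -> 8 6 9 2 -26
i32.sub       -> 8 6 9 28
i32.rem_s     -> 8 6 9
i32.sub       -> 8 -3
i32.add       -> 5

5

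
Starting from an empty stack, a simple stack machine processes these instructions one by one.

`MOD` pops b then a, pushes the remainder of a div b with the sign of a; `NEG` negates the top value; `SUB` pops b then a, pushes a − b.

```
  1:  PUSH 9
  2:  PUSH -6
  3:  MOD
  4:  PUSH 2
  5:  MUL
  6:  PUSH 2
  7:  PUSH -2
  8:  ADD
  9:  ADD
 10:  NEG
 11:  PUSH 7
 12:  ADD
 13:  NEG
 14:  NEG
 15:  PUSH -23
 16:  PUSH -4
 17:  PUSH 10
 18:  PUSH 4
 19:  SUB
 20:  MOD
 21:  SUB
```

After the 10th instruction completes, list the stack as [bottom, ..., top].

PUSH 9   [9]
PUSH -6  [9, -6]
MOD      [3]
PUSH 2   [3, 2]
MUL      [6]
PUSH 2   [6, 2]
PUSH -2  [6, 2, -2]
ADD      [6, 0]
ADD      [6]
NEG      [-6]

[-6]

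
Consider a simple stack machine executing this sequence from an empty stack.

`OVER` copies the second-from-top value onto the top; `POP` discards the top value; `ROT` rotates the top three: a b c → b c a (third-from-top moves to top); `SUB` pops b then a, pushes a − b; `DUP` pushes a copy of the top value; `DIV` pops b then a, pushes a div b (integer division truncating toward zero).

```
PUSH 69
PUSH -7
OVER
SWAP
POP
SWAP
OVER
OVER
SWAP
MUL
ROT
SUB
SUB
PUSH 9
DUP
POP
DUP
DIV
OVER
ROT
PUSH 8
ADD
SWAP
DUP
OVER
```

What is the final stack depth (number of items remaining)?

PUSH 69 -> 69
PUSH -7 -> 69 -7
OVER    -> 69 -7 69
SWAP    -> 69 69 -7
POP     -> 69 69
SWAP    -> 69 69
OVER    -> 69 69 69
OVER    -> 69 69 69 69
SWAP    -> 69 69 69 69
MUL     -> 69 69 4761
ROT     -> 69 4761 69
SUB     -> 69 4692
SUB     -> -4623
PUSH 9  -> -4623 9
DUP     -> -4623 9 9
POP     -> -4623 9
DUP     -> -4623 9 9
DIV     -> -4623 1
OVER    -> -4623 1 -4623
ROT     -> 1 -4623 -4623
PUSH 8  -> 1 -4623 -4623 8
ADD     -> 1 -4623 -4615
SWAP    -> 1 -4615 -4623
DUP     -> 1 -4615 -4623 -4623
OVER    -> 1 -4615 -4623 -4623 -4623

5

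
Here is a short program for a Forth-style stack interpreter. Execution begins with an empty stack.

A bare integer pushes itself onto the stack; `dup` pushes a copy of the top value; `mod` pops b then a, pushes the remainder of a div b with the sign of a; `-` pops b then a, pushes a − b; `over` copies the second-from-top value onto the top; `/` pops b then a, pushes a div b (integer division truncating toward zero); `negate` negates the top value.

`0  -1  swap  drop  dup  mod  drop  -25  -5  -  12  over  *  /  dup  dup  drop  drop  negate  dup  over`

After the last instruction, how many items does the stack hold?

0      : [0]
-1     : [0, -1]
swap   : [-1, 0]
drop   : [-1]
dup    : [-1, -1]
mod    : [0]
drop   : []
-25    : [-25]
-5     : [-25, -5]
-      : [-20]
12     : [-20, 12]
over   : [-20, 12, -20]
*      : [-20, -240]
/      : [0]
dup    : [0, 0]
dup    : [0, 0, 0]
drop   : [0, 0]
drop   : [0]
negate : [0]
dup    : [0, 0]
over   : [0, 0, 0]

3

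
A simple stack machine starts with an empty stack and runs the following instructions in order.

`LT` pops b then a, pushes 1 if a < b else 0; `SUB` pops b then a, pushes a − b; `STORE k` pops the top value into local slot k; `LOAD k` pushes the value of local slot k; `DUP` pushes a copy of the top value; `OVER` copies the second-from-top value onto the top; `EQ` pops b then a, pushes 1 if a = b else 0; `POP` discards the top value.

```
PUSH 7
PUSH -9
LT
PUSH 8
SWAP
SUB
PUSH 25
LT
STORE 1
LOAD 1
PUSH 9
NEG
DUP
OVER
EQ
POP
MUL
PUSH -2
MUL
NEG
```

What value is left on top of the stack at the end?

PUSH 7  → [7]
PUSH -9 → [7, -9]
LT      → [0]
PUSH 8  → [0, 8]
SWAP    → [8, 0]
SUB     → [8]
PUSH 25 → [8, 25]
LT      → [1]
STORE 1 → []
LOAD 1  → [1]
PUSH 9  → [1, 9]
NEG     → [1, -9]
DUP     → [1, -9, -9]
OVER    → [1, -9, -9, -9]
EQ      → [1, -9, 1]
POP     → [1, -9]
MUL     → [-9]
PUSH -2 → [-9, -2]
MUL     → [18]
NEG     → [-18]

-18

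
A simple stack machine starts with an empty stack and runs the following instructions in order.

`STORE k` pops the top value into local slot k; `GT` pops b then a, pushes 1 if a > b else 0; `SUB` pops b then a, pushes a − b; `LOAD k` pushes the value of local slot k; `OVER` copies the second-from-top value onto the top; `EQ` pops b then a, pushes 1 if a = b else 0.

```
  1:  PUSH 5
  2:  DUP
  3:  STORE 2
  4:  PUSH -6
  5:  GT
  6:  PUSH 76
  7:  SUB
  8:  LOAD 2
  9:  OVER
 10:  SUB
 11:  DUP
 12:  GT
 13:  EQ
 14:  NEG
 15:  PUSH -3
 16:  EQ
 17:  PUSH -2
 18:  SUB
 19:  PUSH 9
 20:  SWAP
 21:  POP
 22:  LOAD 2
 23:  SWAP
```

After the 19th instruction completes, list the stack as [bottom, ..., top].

[2, 9]

PUSH 5  → [5]
DUP     → [5, 5]
STORE 2 → [5]
PUSH -6 → [5, -6]
GT      → [1]
PUSH 76 → [1, 76]
SUB     → [-75]
LOAD 2  → [-75, 5]
OVER    → [-75, 5, -75]
SUB     → [-75, 80]
DUP     → [-75, 80, 80]
GT      → [-75, 0]
EQ      → [0]
NEG     → [0]
PUSH -3 → [0, -3]
EQ      → [0]
PUSH -2 → [0, -2]
SUB     → [2]
PUSH 9  → [2, 9]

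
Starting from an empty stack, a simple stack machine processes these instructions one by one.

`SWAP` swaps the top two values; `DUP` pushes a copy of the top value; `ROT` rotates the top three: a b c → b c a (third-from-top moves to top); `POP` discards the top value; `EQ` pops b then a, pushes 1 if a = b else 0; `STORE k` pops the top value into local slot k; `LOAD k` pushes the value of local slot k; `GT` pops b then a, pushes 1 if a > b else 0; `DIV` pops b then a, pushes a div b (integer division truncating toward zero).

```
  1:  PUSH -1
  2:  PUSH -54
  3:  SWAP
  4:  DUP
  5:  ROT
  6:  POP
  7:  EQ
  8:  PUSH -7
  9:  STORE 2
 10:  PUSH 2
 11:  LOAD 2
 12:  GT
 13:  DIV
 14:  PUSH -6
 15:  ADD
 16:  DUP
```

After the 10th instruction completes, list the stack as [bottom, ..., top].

[1, 2]

PUSH -1  -> [-1]
PUSH -54 -> [-1, -54]
SWAP     -> [-54, -1]
DUP      -> [-54, -1, -1]
ROT      -> [-1, -1, -54]
POP      -> [-1, -1]
EQ       -> [1]
PUSH -7  -> [1, -7]
STORE 2  -> [1]
PUSH 2   -> [1, 2]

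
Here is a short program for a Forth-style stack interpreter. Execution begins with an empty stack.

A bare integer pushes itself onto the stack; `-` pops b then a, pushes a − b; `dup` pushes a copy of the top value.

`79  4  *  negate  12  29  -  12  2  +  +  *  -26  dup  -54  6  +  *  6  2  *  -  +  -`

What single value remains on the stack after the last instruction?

79     → [79]
4      → [79, 4]
*      → [316]
negate → [-316]
12     → [-316, 12]
29     → [-316, 12, 29]
-      → [-316, -17]
12     → [-316, -17, 12]
2      → [-316, -17, 12, 2]
+      → [-316, -17, 14]
+      → [-316, -3]
*      → [948]
-26    → [948, -26]
dup    → [948, -26, -26]
-54    → [948, -26, -26, -54]
6      → [948, -26, -26, -54, 6]
+      → [948, -26, -26, -48]
*      → [948, -26, 1248]
6      → [948, -26, 1248, 6]
2      → [948, -26, 1248, 6, 2]
*      → [948, -26, 1248, 12]
-      → [948, -26, 1236]
+      → [948, 1210]
-      → [-262]

-262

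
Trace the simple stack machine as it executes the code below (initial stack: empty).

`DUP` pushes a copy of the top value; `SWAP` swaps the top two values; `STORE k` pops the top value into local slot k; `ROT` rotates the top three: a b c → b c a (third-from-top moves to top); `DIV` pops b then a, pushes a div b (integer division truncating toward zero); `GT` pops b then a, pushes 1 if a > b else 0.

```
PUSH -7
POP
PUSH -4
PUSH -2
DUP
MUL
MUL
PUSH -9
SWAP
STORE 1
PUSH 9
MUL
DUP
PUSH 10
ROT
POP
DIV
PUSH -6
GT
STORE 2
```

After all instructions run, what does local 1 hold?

-16

PUSH -7 -> -7
POP     -> (empty)
PUSH -4 -> -4
PUSH -2 -> -4 -2
DUP     -> -4 -2 -2
MUL     -> -4 4
MUL     -> -16
PUSH -9 -> -16 -9
SWAP    -> -9 -16
STORE 1 -> -9
PUSH 9  -> -9 9
MUL     -> -81
DUP     -> -81 -81
PUSH 10 -> -81 -81 10
ROT     -> -81 10 -81
POP     -> -81 10
DIV     -> -8
PUSH -6 -> -8 -6
GT      -> 0
STORE 2 -> (empty)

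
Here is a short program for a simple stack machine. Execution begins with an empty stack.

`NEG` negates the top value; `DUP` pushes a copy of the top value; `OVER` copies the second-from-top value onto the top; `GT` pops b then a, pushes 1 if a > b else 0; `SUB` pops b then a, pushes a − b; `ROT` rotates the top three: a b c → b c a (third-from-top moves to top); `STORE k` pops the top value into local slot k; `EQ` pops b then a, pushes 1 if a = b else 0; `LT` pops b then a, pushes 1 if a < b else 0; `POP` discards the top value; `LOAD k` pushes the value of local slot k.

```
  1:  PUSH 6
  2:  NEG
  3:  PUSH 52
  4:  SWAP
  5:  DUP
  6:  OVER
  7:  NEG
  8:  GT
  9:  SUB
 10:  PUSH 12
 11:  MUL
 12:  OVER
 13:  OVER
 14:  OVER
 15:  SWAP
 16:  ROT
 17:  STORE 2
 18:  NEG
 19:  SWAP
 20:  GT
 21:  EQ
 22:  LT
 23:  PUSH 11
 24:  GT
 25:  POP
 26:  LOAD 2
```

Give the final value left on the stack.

52

PUSH 6   [6]
NEG      [-6]
PUSH 52  [-6, 52]
SWAP     [52, -6]
DUP      [52, -6, -6]
OVER     [52, -6, -6, -6]
NEG      [52, -6, -6, 6]
GT       [52, -6, 0]
SUB      [52, -6]
PUSH 12  [52, -6, 12]
MUL      [52, -72]
OVER     [52, -72, 52]
OVER     [52, -72, 52, -72]
OVER     [52, -72, 52, -72, 52]
SWAP     [52, -72, 52, 52, -72]
ROT      [52, -72, 52, -72, 52]
STORE 2  [52, -72, 52, -72]
NEG      [52, -72, 52, 72]
SWAP     [52, -72, 72, 52]
GT       [52, -72, 1]
EQ       [52, 0]
LT       [0]
PUSH 11  [0, 11]
GT       [0]
POP      []
LOAD 2   [52]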